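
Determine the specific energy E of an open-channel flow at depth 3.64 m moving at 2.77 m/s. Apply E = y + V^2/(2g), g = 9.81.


Specific energy E = y + V^2/(2g).
Velocity head = V^2/(2g) = 2.77^2 / (2*9.81) = 7.6729 / 19.62 = 0.3911 m.
E = 3.64 + 0.3911 = 4.0311 m.

4.0311


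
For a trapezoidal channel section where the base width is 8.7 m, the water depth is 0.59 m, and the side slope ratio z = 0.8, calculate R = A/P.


For a trapezoidal section with side slope z:
A = (b + z*y)*y = (8.7 + 0.8*0.59)*0.59 = 5.411 m^2.
P = b + 2*y*sqrt(1 + z^2) = 8.7 + 2*0.59*sqrt(1 + 0.8^2) = 10.211 m.
R = A/P = 5.411 / 10.211 = 0.53 m.

0.53


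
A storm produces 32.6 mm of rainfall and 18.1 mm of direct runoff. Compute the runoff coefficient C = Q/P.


The runoff coefficient C = runoff depth / rainfall depth.
C = 18.1 / 32.6
  = 0.5552.

0.5552


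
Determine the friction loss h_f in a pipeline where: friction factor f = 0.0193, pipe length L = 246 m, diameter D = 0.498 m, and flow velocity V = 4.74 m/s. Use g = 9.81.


Darcy-Weisbach equation: h_f = f * (L/D) * V^2/(2g).
f * L/D = 0.0193 * 246/0.498 = 9.5337.
V^2/(2g) = 4.74^2 / (2*9.81) = 22.4676 / 19.62 = 1.1451 m.
h_f = 9.5337 * 1.1451 = 10.917 m.

10.917


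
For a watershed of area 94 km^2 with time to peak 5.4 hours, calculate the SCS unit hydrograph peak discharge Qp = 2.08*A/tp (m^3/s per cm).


SCS formula: Qp = 2.08 * A / tp.
Qp = 2.08 * 94 / 5.4
   = 195.52 / 5.4
   = 36.21 m^3/s per cm.

36.21


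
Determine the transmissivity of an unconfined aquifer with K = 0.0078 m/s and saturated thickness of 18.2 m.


Transmissivity is defined as T = K * h.
T = 0.0078 * 18.2
  = 0.142 m^2/s.

0.142


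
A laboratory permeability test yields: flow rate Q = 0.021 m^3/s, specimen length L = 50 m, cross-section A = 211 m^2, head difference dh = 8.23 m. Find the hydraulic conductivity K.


From K = Q*L / (A*dh):
Numerator: Q*L = 0.021 * 50 = 1.05.
Denominator: A*dh = 211 * 8.23 = 1736.53.
K = 1.05 / 1736.53 = 0.000605 m/s.

0.000605


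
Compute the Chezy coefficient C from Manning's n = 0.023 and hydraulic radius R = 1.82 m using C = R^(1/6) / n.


The Chezy coefficient relates to Manning's n through C = R^(1/6) / n.
R^(1/6) = 1.82^(1/6) = 1.104957.
C = 1.104957 / 0.023 = 48.04 m^(1/2)/s.

48.04


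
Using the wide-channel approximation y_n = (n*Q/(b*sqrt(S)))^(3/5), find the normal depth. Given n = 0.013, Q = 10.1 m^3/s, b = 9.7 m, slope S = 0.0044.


We use the wide-channel approximation y_n = (n*Q/(b*sqrt(S)))^(3/5).
sqrt(S) = sqrt(0.0044) = 0.066332.
Numerator: n*Q = 0.013 * 10.1 = 0.1313.
Denominator: b*sqrt(S) = 9.7 * 0.066332 = 0.64342.
arg = 0.2041.
y_n = 0.2041^(3/5) = 0.3854 m.

0.3854


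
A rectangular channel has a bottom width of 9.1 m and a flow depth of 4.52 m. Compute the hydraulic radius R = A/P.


For a rectangular section:
Flow area A = b * y = 9.1 * 4.52 = 41.13 m^2.
Wetted perimeter P = b + 2y = 9.1 + 2*4.52 = 18.14 m.
Hydraulic radius R = A/P = 41.13 / 18.14 = 2.2675 m.

2.2675


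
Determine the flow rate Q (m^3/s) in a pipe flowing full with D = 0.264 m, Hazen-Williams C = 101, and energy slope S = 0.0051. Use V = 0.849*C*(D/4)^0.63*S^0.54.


For a full circular pipe, R = D/4 = 0.264/4 = 0.066 m.
V = 0.849 * 101 * 0.066^0.63 * 0.0051^0.54
  = 0.849 * 101 * 0.180432 * 0.057821
  = 0.8946 m/s.
Pipe area A = pi*D^2/4 = pi*0.264^2/4 = 0.0547 m^2.
Q = A * V = 0.0547 * 0.8946 = 0.049 m^3/s.

0.049


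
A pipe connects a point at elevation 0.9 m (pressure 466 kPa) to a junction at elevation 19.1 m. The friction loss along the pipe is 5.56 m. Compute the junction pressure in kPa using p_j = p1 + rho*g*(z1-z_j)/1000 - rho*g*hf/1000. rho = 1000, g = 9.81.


Junction pressure: p_j = p1 + rho*g*(z1 - z_j)/1000 - rho*g*hf/1000.
Elevation term = 1000*9.81*(0.9 - 19.1)/1000 = -178.542 kPa.
Friction term = 1000*9.81*5.56/1000 = 54.544 kPa.
p_j = 466 + -178.542 - 54.544 = 232.91 kPa.

232.91


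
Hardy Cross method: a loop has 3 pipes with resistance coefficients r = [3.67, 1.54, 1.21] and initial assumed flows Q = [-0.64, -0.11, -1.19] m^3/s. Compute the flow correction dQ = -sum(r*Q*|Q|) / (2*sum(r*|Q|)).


Numerator terms (r*Q*|Q|): 3.67*-0.64*|-0.64| = -1.5032; 1.54*-0.11*|-0.11| = -0.0186; 1.21*-1.19*|-1.19| = -1.7135.
Sum of numerator = -3.2353.
Denominator terms (r*|Q|): 3.67*|-0.64| = 2.3488; 1.54*|-0.11| = 0.1694; 1.21*|-1.19| = 1.4399.
2 * sum of denominator = 2 * 3.9581 = 7.9162.
dQ = --3.2353 / 7.9162 = 0.4087 m^3/s.

0.4087


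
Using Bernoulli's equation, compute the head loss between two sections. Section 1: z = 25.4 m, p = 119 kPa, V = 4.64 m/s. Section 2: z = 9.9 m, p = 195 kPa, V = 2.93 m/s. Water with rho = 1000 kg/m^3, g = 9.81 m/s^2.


Total head at each section: H = z + p/(rho*g) + V^2/(2g).
H1 = 25.4 + 119*1000/(1000*9.81) + 4.64^2/(2*9.81)
   = 25.4 + 12.13 + 1.0973
   = 38.628 m.
H2 = 9.9 + 195*1000/(1000*9.81) + 2.93^2/(2*9.81)
   = 9.9 + 19.878 + 0.4376
   = 30.215 m.
h_L = H1 - H2 = 38.628 - 30.215 = 8.413 m.

8.413


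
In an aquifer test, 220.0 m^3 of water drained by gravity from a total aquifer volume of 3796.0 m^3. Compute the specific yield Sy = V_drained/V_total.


Specific yield Sy = Volume drained / Total volume.
Sy = 220.0 / 3796.0
   = 0.058.

0.058


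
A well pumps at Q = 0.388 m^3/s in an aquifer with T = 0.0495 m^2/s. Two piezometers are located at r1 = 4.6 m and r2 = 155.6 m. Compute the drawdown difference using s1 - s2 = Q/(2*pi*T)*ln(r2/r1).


Thiem equation: s1 - s2 = Q/(2*pi*T) * ln(r2/r1).
ln(r2/r1) = ln(155.6/4.6) = 3.5212.
Q/(2*pi*T) = 0.388 / (2*pi*0.0495) = 0.388 / 0.311 = 1.2475.
s1 - s2 = 1.2475 * 3.5212 = 4.3928 m.

4.3928


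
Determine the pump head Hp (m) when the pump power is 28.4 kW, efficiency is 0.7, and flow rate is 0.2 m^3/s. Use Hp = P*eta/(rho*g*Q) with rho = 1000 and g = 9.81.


Pump head formula: Hp = P * eta / (rho * g * Q).
Numerator: P * eta = 28.4 * 1000 * 0.7 = 19880.0 W.
Denominator: rho * g * Q = 1000 * 9.81 * 0.2 = 1962.0.
Hp = 19880.0 / 1962.0 = 10.13 m.

10.13


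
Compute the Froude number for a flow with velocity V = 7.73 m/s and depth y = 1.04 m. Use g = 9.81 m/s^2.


The Froude number is defined as Fr = V / sqrt(g*y).
g*y = 9.81 * 1.04 = 10.2024.
sqrt(g*y) = sqrt(10.2024) = 3.1941.
Fr = 7.73 / 3.1941 = 2.4201.

2.4201


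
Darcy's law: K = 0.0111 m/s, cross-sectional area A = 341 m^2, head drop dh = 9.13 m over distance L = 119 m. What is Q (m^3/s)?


Darcy's law: Q = K * A * i, where i = dh/L.
Hydraulic gradient i = 9.13 / 119 = 0.076723.
Q = 0.0111 * 341 * 0.076723
  = 0.2904 m^3/s.

0.2904


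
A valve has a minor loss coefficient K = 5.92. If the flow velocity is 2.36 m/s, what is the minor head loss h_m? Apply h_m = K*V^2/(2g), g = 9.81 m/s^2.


Minor loss formula: h_m = K * V^2/(2g).
V^2 = 2.36^2 = 5.5696.
V^2/(2g) = 5.5696 / 19.62 = 0.2839 m.
h_m = 5.92 * 0.2839 = 1.6805 m.

1.6805


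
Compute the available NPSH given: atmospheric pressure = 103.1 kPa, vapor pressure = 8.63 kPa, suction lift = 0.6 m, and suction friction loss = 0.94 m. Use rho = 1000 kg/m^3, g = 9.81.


NPSHa = p_atm/(rho*g) - z_s - hf_s - p_vap/(rho*g).
p_atm/(rho*g) = 103.1*1000 / (1000*9.81) = 10.51 m.
p_vap/(rho*g) = 8.63*1000 / (1000*9.81) = 0.88 m.
NPSHa = 10.51 - 0.6 - 0.94 - 0.88
      = 8.09 m.

8.09


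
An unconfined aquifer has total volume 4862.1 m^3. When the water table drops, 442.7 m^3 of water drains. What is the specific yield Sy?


Specific yield Sy = Volume drained / Total volume.
Sy = 442.7 / 4862.1
   = 0.0911.

0.0911


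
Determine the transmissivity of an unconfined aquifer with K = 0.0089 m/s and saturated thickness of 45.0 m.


Transmissivity is defined as T = K * h.
T = 0.0089 * 45.0
  = 0.4005 m^2/s.

0.4005


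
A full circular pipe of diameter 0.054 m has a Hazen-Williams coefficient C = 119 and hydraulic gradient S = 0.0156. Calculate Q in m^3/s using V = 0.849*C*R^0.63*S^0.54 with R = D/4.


For a full circular pipe, R = D/4 = 0.054/4 = 0.0135 m.
V = 0.849 * 119 * 0.0135^0.63 * 0.0156^0.54
  = 0.849 * 119 * 0.066391 * 0.105752
  = 0.7093 m/s.
Pipe area A = pi*D^2/4 = pi*0.054^2/4 = 0.0023 m^2.
Q = A * V = 0.0023 * 0.7093 = 0.0016 m^3/s.

0.0016


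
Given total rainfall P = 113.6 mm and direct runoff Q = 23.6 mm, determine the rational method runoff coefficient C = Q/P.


The runoff coefficient C = runoff depth / rainfall depth.
C = 23.6 / 113.6
  = 0.2077.

0.2077


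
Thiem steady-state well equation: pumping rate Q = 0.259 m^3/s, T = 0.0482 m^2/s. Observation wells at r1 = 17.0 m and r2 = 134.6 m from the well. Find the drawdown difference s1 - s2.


Thiem equation: s1 - s2 = Q/(2*pi*T) * ln(r2/r1).
ln(r2/r1) = ln(134.6/17.0) = 2.0691.
Q/(2*pi*T) = 0.259 / (2*pi*0.0482) = 0.259 / 0.3028 = 0.8552.
s1 - s2 = 0.8552 * 2.0691 = 1.7695 m.

1.7695


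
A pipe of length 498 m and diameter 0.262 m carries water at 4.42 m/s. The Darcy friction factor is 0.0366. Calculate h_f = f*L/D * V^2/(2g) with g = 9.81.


Darcy-Weisbach equation: h_f = f * (L/D) * V^2/(2g).
f * L/D = 0.0366 * 498/0.262 = 69.5679.
V^2/(2g) = 4.42^2 / (2*9.81) = 19.5364 / 19.62 = 0.9957 m.
h_f = 69.5679 * 0.9957 = 69.272 m.

69.272


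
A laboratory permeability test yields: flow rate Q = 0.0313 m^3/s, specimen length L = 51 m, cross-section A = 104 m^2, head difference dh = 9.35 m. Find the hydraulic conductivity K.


From K = Q*L / (A*dh):
Numerator: Q*L = 0.0313 * 51 = 1.5963.
Denominator: A*dh = 104 * 9.35 = 972.4.
K = 1.5963 / 972.4 = 0.001642 m/s.

0.001642


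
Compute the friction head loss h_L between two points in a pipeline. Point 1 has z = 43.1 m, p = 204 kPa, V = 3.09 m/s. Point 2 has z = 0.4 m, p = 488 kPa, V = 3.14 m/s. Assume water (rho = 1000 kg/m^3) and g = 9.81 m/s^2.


Total head at each section: H = z + p/(rho*g) + V^2/(2g).
H1 = 43.1 + 204*1000/(1000*9.81) + 3.09^2/(2*9.81)
   = 43.1 + 20.795 + 0.4867
   = 64.382 m.
H2 = 0.4 + 488*1000/(1000*9.81) + 3.14^2/(2*9.81)
   = 0.4 + 49.745 + 0.5025
   = 50.648 m.
h_L = H1 - H2 = 64.382 - 50.648 = 13.734 m.

13.734


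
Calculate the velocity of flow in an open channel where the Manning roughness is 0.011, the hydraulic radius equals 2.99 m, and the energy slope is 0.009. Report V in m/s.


Manning's equation gives V = (1/n) * R^(2/3) * S^(1/2).
First, compute R^(2/3) = 2.99^(2/3) = 2.0755.
Next, S^(1/2) = 0.009^(1/2) = 0.094868.
Then 1/n = 1/0.011 = 90.91.
V = 90.91 * 2.0755 * 0.094868 = 17.8996 m/s.

17.8996


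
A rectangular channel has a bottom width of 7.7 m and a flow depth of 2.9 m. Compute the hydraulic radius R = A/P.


For a rectangular section:
Flow area A = b * y = 7.7 * 2.9 = 22.33 m^2.
Wetted perimeter P = b + 2y = 7.7 + 2*2.9 = 13.5 m.
Hydraulic radius R = A/P = 22.33 / 13.5 = 1.6541 m.

1.6541


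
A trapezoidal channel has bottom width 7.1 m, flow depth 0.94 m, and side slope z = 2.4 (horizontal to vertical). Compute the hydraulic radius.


For a trapezoidal section with side slope z:
A = (b + z*y)*y = (7.1 + 2.4*0.94)*0.94 = 8.795 m^2.
P = b + 2*y*sqrt(1 + z^2) = 7.1 + 2*0.94*sqrt(1 + 2.4^2) = 11.988 m.
R = A/P = 8.795 / 11.988 = 0.7336 m.

0.7336


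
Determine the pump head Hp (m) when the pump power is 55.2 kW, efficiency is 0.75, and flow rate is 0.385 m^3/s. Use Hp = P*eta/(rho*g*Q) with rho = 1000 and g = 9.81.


Pump head formula: Hp = P * eta / (rho * g * Q).
Numerator: P * eta = 55.2 * 1000 * 0.75 = 41400.0 W.
Denominator: rho * g * Q = 1000 * 9.81 * 0.385 = 3776.85.
Hp = 41400.0 / 3776.85 = 10.96 m.

10.96


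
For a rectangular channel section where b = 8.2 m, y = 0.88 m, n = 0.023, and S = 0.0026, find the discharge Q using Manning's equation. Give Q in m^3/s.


For a rectangular channel, the cross-sectional area A = b * y = 8.2 * 0.88 = 7.22 m^2.
The wetted perimeter P = b + 2y = 8.2 + 2*0.88 = 9.96 m.
Hydraulic radius R = A/P = 7.22/9.96 = 0.7245 m.
Velocity V = (1/n)*R^(2/3)*S^(1/2) = (1/0.023)*0.7245^(2/3)*0.0026^(1/2) = 1.7883 m/s.
Discharge Q = A * V = 7.22 * 1.7883 = 12.905 m^3/s.

12.905


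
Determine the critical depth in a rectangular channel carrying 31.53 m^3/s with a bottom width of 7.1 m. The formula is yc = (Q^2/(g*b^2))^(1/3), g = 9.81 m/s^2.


Using yc = (Q^2 / (g * b^2))^(1/3):
Q^2 = 31.53^2 = 994.14.
g * b^2 = 9.81 * 7.1^2 = 9.81 * 50.41 = 494.52.
Q^2 / (g*b^2) = 994.14 / 494.52 = 2.0103.
yc = 2.0103^(1/3) = 1.2621 m.

1.2621


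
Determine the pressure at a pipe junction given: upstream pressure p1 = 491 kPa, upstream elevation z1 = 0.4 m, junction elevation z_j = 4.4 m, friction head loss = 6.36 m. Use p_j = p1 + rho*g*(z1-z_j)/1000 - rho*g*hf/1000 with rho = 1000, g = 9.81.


Junction pressure: p_j = p1 + rho*g*(z1 - z_j)/1000 - rho*g*hf/1000.
Elevation term = 1000*9.81*(0.4 - 4.4)/1000 = -39.24 kPa.
Friction term = 1000*9.81*6.36/1000 = 62.392 kPa.
p_j = 491 + -39.24 - 62.392 = 389.37 kPa.

389.37


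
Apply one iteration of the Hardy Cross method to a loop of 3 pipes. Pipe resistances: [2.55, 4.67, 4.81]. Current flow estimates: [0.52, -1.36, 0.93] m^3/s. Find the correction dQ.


Numerator terms (r*Q*|Q|): 2.55*0.52*|0.52| = 0.6895; 4.67*-1.36*|-1.36| = -8.6376; 4.81*0.93*|0.93| = 4.1602.
Sum of numerator = -3.7879.
Denominator terms (r*|Q|): 2.55*|0.52| = 1.326; 4.67*|-1.36| = 6.3512; 4.81*|0.93| = 4.4733.
2 * sum of denominator = 2 * 12.1505 = 24.301.
dQ = --3.7879 / 24.301 = 0.1559 m^3/s.

0.1559


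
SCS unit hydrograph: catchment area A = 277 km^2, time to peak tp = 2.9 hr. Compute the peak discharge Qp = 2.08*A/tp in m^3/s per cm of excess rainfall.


SCS formula: Qp = 2.08 * A / tp.
Qp = 2.08 * 277 / 2.9
   = 576.16 / 2.9
   = 198.68 m^3/s per cm.

198.68


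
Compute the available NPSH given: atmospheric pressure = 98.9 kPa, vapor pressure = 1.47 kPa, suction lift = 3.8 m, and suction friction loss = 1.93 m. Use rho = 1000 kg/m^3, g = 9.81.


NPSHa = p_atm/(rho*g) - z_s - hf_s - p_vap/(rho*g).
p_atm/(rho*g) = 98.9*1000 / (1000*9.81) = 10.082 m.
p_vap/(rho*g) = 1.47*1000 / (1000*9.81) = 0.15 m.
NPSHa = 10.082 - 3.8 - 1.93 - 0.15
      = 4.2 m.

4.2


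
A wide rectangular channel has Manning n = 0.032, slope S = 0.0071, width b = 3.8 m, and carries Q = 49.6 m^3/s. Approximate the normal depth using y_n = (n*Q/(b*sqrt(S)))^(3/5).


We use the wide-channel approximation y_n = (n*Q/(b*sqrt(S)))^(3/5).
sqrt(S) = sqrt(0.0071) = 0.084261.
Numerator: n*Q = 0.032 * 49.6 = 1.5872.
Denominator: b*sqrt(S) = 3.8 * 0.084261 = 0.320192.
arg = 4.957.
y_n = 4.957^(3/5) = 2.613 m.

2.613


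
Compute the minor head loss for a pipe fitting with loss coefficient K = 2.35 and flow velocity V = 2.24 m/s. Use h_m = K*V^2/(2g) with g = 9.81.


Minor loss formula: h_m = K * V^2/(2g).
V^2 = 2.24^2 = 5.0176.
V^2/(2g) = 5.0176 / 19.62 = 0.2557 m.
h_m = 2.35 * 0.2557 = 0.601 m.

0.601


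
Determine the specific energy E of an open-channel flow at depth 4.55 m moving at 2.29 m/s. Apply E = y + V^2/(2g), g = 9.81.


Specific energy E = y + V^2/(2g).
Velocity head = V^2/(2g) = 2.29^2 / (2*9.81) = 5.2441 / 19.62 = 0.2673 m.
E = 4.55 + 0.2673 = 4.8173 m.

4.8173


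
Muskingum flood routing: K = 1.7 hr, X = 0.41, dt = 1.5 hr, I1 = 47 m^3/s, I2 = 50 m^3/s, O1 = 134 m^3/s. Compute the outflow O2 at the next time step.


Muskingum coefficients:
denom = 2*K*(1-X) + dt = 2*1.7*(1-0.41) + 1.5 = 3.506.
C0 = (dt - 2*K*X)/denom = (1.5 - 2*1.7*0.41)/3.506 = 0.0302.
C1 = (dt + 2*K*X)/denom = (1.5 + 2*1.7*0.41)/3.506 = 0.8254.
C2 = (2*K*(1-X) - dt)/denom = 0.1443.
O2 = C0*I2 + C1*I1 + C2*O1
   = 0.0302*50 + 0.8254*47 + 0.1443*134
   = 59.65 m^3/s.

59.65


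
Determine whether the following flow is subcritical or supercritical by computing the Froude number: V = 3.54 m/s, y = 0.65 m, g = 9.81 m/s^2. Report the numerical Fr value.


The Froude number is defined as Fr = V / sqrt(g*y).
g*y = 9.81 * 0.65 = 6.3765.
sqrt(g*y) = sqrt(6.3765) = 2.5252.
Fr = 3.54 / 2.5252 = 1.4019.
Since Fr > 1, the flow is supercritical.

1.4019


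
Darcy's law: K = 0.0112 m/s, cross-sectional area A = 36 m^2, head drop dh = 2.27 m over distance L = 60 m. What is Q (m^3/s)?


Darcy's law: Q = K * A * i, where i = dh/L.
Hydraulic gradient i = 2.27 / 60 = 0.037833.
Q = 0.0112 * 36 * 0.037833
  = 0.0153 m^3/s.

0.0153


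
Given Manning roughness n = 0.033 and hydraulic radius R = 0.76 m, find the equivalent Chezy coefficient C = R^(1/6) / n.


The Chezy coefficient relates to Manning's n through C = R^(1/6) / n.
R^(1/6) = 0.76^(1/6) = 0.955291.
C = 0.955291 / 0.033 = 28.95 m^(1/2)/s.

28.95


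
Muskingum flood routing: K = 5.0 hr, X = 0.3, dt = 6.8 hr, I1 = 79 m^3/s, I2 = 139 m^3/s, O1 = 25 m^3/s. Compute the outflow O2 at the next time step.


Muskingum coefficients:
denom = 2*K*(1-X) + dt = 2*5.0*(1-0.3) + 6.8 = 13.8.
C0 = (dt - 2*K*X)/denom = (6.8 - 2*5.0*0.3)/13.8 = 0.2754.
C1 = (dt + 2*K*X)/denom = (6.8 + 2*5.0*0.3)/13.8 = 0.7101.
C2 = (2*K*(1-X) - dt)/denom = 0.0145.
O2 = C0*I2 + C1*I1 + C2*O1
   = 0.2754*139 + 0.7101*79 + 0.0145*25
   = 94.74 m^3/s.

94.74


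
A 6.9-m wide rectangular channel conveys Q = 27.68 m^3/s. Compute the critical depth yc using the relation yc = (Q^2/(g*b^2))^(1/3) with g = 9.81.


Using yc = (Q^2 / (g * b^2))^(1/3):
Q^2 = 27.68^2 = 766.18.
g * b^2 = 9.81 * 6.9^2 = 9.81 * 47.61 = 467.05.
Q^2 / (g*b^2) = 766.18 / 467.05 = 1.6405.
yc = 1.6405^(1/3) = 1.1794 m.

1.1794


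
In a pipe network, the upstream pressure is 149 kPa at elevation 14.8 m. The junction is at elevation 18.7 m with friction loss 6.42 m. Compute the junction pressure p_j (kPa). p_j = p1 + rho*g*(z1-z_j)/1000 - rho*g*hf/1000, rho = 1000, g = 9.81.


Junction pressure: p_j = p1 + rho*g*(z1 - z_j)/1000 - rho*g*hf/1000.
Elevation term = 1000*9.81*(14.8 - 18.7)/1000 = -38.259 kPa.
Friction term = 1000*9.81*6.42/1000 = 62.98 kPa.
p_j = 149 + -38.259 - 62.98 = 47.76 kPa.

47.76


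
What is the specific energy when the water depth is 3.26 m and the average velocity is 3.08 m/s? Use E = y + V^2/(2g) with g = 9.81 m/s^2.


Specific energy E = y + V^2/(2g).
Velocity head = V^2/(2g) = 3.08^2 / (2*9.81) = 9.4864 / 19.62 = 0.4835 m.
E = 3.26 + 0.4835 = 3.7435 m.

3.7435


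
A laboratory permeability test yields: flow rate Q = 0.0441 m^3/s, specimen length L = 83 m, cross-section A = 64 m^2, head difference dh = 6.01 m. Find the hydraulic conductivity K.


From K = Q*L / (A*dh):
Numerator: Q*L = 0.0441 * 83 = 3.6603.
Denominator: A*dh = 64 * 6.01 = 384.64.
K = 3.6603 / 384.64 = 0.009516 m/s.

0.009516


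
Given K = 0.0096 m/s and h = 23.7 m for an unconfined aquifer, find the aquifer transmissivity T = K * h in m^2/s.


Transmissivity is defined as T = K * h.
T = 0.0096 * 23.7
  = 0.2275 m^2/s.

0.2275


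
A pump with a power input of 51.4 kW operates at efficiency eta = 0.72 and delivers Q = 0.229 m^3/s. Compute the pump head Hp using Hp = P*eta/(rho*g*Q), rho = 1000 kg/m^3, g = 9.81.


Pump head formula: Hp = P * eta / (rho * g * Q).
Numerator: P * eta = 51.4 * 1000 * 0.72 = 37008.0 W.
Denominator: rho * g * Q = 1000 * 9.81 * 0.229 = 2246.49.
Hp = 37008.0 / 2246.49 = 16.47 m.

16.47


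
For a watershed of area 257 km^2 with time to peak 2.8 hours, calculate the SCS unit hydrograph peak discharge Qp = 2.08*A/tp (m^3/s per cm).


SCS formula: Qp = 2.08 * A / tp.
Qp = 2.08 * 257 / 2.8
   = 534.56 / 2.8
   = 190.91 m^3/s per cm.

190.91


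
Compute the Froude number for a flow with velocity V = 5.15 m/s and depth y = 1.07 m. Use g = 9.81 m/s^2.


The Froude number is defined as Fr = V / sqrt(g*y).
g*y = 9.81 * 1.07 = 10.4967.
sqrt(g*y) = sqrt(10.4967) = 3.2399.
Fr = 5.15 / 3.2399 = 1.5896.

1.5896


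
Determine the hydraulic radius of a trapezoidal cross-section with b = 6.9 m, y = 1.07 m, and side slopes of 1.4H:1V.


For a trapezoidal section with side slope z:
A = (b + z*y)*y = (6.9 + 1.4*1.07)*1.07 = 8.986 m^2.
P = b + 2*y*sqrt(1 + z^2) = 6.9 + 2*1.07*sqrt(1 + 1.4^2) = 10.582 m.
R = A/P = 8.986 / 10.582 = 0.8492 m.

0.8492


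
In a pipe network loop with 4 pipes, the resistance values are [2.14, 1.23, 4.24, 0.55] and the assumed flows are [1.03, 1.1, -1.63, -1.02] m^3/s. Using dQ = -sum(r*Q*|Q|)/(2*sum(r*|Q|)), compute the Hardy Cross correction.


Numerator terms (r*Q*|Q|): 2.14*1.03*|1.03| = 2.2703; 1.23*1.1*|1.1| = 1.4883; 4.24*-1.63*|-1.63| = -11.2653; 0.55*-1.02*|-1.02| = -0.5722.
Sum of numerator = -8.0788.
Denominator terms (r*|Q|): 2.14*|1.03| = 2.2042; 1.23*|1.1| = 1.353; 4.24*|-1.63| = 6.9112; 0.55*|-1.02| = 0.561.
2 * sum of denominator = 2 * 11.0294 = 22.0588.
dQ = --8.0788 / 22.0588 = 0.3662 m^3/s.

0.3662


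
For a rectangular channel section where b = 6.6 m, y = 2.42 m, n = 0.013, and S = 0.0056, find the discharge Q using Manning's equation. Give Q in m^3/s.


For a rectangular channel, the cross-sectional area A = b * y = 6.6 * 2.42 = 15.97 m^2.
The wetted perimeter P = b + 2y = 6.6 + 2*2.42 = 11.44 m.
Hydraulic radius R = A/P = 15.97/11.44 = 1.3962 m.
Velocity V = (1/n)*R^(2/3)*S^(1/2) = (1/0.013)*1.3962^(2/3)*0.0056^(1/2) = 7.1907 m/s.
Discharge Q = A * V = 15.97 * 7.1907 = 114.85 m^3/s.

114.85


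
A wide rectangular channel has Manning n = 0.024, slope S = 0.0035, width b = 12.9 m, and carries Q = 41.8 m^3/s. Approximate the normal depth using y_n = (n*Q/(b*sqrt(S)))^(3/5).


We use the wide-channel approximation y_n = (n*Q/(b*sqrt(S)))^(3/5).
sqrt(S) = sqrt(0.0035) = 0.059161.
Numerator: n*Q = 0.024 * 41.8 = 1.0032.
Denominator: b*sqrt(S) = 12.9 * 0.059161 = 0.763177.
arg = 1.3145.
y_n = 1.3145^(3/5) = 1.1783 m.

1.1783


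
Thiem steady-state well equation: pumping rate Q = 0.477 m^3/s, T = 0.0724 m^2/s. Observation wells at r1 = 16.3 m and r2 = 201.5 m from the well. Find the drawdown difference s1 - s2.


Thiem equation: s1 - s2 = Q/(2*pi*T) * ln(r2/r1).
ln(r2/r1) = ln(201.5/16.3) = 2.5146.
Q/(2*pi*T) = 0.477 / (2*pi*0.0724) = 0.477 / 0.4549 = 1.0486.
s1 - s2 = 1.0486 * 2.5146 = 2.6368 m.

2.6368


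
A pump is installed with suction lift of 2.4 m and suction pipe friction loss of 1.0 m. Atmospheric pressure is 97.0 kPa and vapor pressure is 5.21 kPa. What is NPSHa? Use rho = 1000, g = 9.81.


NPSHa = p_atm/(rho*g) - z_s - hf_s - p_vap/(rho*g).
p_atm/(rho*g) = 97.0*1000 / (1000*9.81) = 9.888 m.
p_vap/(rho*g) = 5.21*1000 / (1000*9.81) = 0.531 m.
NPSHa = 9.888 - 2.4 - 1.0 - 0.531
      = 5.96 m.

5.96


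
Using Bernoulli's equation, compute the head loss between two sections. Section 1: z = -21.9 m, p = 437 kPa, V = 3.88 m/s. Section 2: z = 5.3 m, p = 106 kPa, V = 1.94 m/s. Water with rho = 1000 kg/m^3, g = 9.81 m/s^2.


Total head at each section: H = z + p/(rho*g) + V^2/(2g).
H1 = -21.9 + 437*1000/(1000*9.81) + 3.88^2/(2*9.81)
   = -21.9 + 44.546 + 0.7673
   = 23.414 m.
H2 = 5.3 + 106*1000/(1000*9.81) + 1.94^2/(2*9.81)
   = 5.3 + 10.805 + 0.1918
   = 16.297 m.
h_L = H1 - H2 = 23.414 - 16.297 = 7.117 m.

7.117


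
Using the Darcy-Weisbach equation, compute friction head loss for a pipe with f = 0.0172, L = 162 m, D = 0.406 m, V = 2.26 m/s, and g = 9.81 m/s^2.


Darcy-Weisbach equation: h_f = f * (L/D) * V^2/(2g).
f * L/D = 0.0172 * 162/0.406 = 6.8631.
V^2/(2g) = 2.26^2 / (2*9.81) = 5.1076 / 19.62 = 0.2603 m.
h_f = 6.8631 * 0.2603 = 1.787 m.

1.787


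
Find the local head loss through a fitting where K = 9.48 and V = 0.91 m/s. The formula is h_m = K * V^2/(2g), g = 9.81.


Minor loss formula: h_m = K * V^2/(2g).
V^2 = 0.91^2 = 0.8281.
V^2/(2g) = 0.8281 / 19.62 = 0.0422 m.
h_m = 9.48 * 0.0422 = 0.4001 m.

0.4001


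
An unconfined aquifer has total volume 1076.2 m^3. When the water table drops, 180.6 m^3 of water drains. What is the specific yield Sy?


Specific yield Sy = Volume drained / Total volume.
Sy = 180.6 / 1076.2
   = 0.1678.

0.1678


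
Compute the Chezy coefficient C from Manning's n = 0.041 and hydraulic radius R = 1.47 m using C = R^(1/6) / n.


The Chezy coefficient relates to Manning's n through C = R^(1/6) / n.
R^(1/6) = 1.47^(1/6) = 1.066317.
C = 1.066317 / 0.041 = 26.01 m^(1/2)/s.

26.01


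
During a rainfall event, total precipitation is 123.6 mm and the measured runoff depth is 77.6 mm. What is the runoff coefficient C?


The runoff coefficient C = runoff depth / rainfall depth.
C = 77.6 / 123.6
  = 0.6278.

0.6278


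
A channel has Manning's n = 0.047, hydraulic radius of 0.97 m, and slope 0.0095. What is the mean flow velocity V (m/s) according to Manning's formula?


Manning's equation gives V = (1/n) * R^(2/3) * S^(1/2).
First, compute R^(2/3) = 0.97^(2/3) = 0.9799.
Next, S^(1/2) = 0.0095^(1/2) = 0.097468.
Then 1/n = 1/0.047 = 21.28.
V = 21.28 * 0.9799 * 0.097468 = 2.0321 m/s.

2.0321


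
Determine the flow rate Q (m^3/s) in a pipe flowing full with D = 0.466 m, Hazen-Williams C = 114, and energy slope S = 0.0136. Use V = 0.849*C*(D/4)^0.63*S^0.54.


For a full circular pipe, R = D/4 = 0.466/4 = 0.1165 m.
V = 0.849 * 114 * 0.1165^0.63 * 0.0136^0.54
  = 0.849 * 114 * 0.258098 * 0.0982
  = 2.4531 m/s.
Pipe area A = pi*D^2/4 = pi*0.466^2/4 = 0.1706 m^2.
Q = A * V = 0.1706 * 2.4531 = 0.4184 m^3/s.

0.4184


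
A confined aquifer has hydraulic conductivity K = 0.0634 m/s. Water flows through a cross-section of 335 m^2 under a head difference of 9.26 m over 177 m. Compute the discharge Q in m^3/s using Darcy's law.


Darcy's law: Q = K * A * i, where i = dh/L.
Hydraulic gradient i = 9.26 / 177 = 0.052316.
Q = 0.0634 * 335 * 0.052316
  = 1.1111 m^3/s.

1.1111


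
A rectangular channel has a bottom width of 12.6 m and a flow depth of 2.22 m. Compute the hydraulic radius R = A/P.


For a rectangular section:
Flow area A = b * y = 12.6 * 2.22 = 27.97 m^2.
Wetted perimeter P = b + 2y = 12.6 + 2*2.22 = 17.04 m.
Hydraulic radius R = A/P = 27.97 / 17.04 = 1.6415 m.

1.6415


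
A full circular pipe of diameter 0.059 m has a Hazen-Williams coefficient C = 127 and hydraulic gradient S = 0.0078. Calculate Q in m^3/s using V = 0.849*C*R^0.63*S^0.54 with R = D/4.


For a full circular pipe, R = D/4 = 0.059/4 = 0.0147 m.
V = 0.849 * 127 * 0.0147^0.63 * 0.0078^0.54
  = 0.849 * 127 * 0.0702 * 0.072733
  = 0.5505 m/s.
Pipe area A = pi*D^2/4 = pi*0.059^2/4 = 0.0027 m^2.
Q = A * V = 0.0027 * 0.5505 = 0.0015 m^3/s.

0.0015


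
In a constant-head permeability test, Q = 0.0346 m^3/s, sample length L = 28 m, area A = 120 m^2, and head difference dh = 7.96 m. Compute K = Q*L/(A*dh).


From K = Q*L / (A*dh):
Numerator: Q*L = 0.0346 * 28 = 0.9688.
Denominator: A*dh = 120 * 7.96 = 955.2.
K = 0.9688 / 955.2 = 0.001014 m/s.

0.001014


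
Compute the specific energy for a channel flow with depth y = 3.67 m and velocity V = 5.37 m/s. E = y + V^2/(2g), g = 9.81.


Specific energy E = y + V^2/(2g).
Velocity head = V^2/(2g) = 5.37^2 / (2*9.81) = 28.8369 / 19.62 = 1.4698 m.
E = 3.67 + 1.4698 = 5.1398 m.

5.1398


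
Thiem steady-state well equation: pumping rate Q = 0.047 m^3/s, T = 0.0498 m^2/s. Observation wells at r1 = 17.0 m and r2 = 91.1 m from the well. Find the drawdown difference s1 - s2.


Thiem equation: s1 - s2 = Q/(2*pi*T) * ln(r2/r1).
ln(r2/r1) = ln(91.1/17.0) = 1.6787.
Q/(2*pi*T) = 0.047 / (2*pi*0.0498) = 0.047 / 0.3129 = 0.1502.
s1 - s2 = 0.1502 * 1.6787 = 0.2522 m.

0.2522


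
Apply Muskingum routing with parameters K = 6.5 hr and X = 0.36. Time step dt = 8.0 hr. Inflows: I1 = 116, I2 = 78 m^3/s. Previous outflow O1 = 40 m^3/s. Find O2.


Muskingum coefficients:
denom = 2*K*(1-X) + dt = 2*6.5*(1-0.36) + 8.0 = 16.32.
C0 = (dt - 2*K*X)/denom = (8.0 - 2*6.5*0.36)/16.32 = 0.2034.
C1 = (dt + 2*K*X)/denom = (8.0 + 2*6.5*0.36)/16.32 = 0.777.
C2 = (2*K*(1-X) - dt)/denom = 0.0196.
O2 = C0*I2 + C1*I1 + C2*O1
   = 0.2034*78 + 0.777*116 + 0.0196*40
   = 106.78 m^3/s.

106.78


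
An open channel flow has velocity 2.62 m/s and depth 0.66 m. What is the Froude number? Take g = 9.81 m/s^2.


The Froude number is defined as Fr = V / sqrt(g*y).
g*y = 9.81 * 0.66 = 6.4746.
sqrt(g*y) = sqrt(6.4746) = 2.5445.
Fr = 2.62 / 2.5445 = 1.0297.

1.0297


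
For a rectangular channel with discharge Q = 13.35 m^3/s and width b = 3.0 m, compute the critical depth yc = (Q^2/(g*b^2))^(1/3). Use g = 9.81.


Using yc = (Q^2 / (g * b^2))^(1/3):
Q^2 = 13.35^2 = 178.22.
g * b^2 = 9.81 * 3.0^2 = 9.81 * 9.0 = 88.29.
Q^2 / (g*b^2) = 178.22 / 88.29 = 2.0186.
yc = 2.0186^(1/3) = 1.2638 m.

1.2638


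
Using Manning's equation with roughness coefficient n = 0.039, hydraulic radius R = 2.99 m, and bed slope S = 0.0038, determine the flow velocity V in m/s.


Manning's equation gives V = (1/n) * R^(2/3) * S^(1/2).
First, compute R^(2/3) = 2.99^(2/3) = 2.0755.
Next, S^(1/2) = 0.0038^(1/2) = 0.061644.
Then 1/n = 1/0.039 = 25.64.
V = 25.64 * 2.0755 * 0.061644 = 3.2805 m/s.

3.2805


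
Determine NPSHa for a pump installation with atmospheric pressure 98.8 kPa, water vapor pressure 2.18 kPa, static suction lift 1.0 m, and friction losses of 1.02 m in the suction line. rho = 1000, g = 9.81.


NPSHa = p_atm/(rho*g) - z_s - hf_s - p_vap/(rho*g).
p_atm/(rho*g) = 98.8*1000 / (1000*9.81) = 10.071 m.
p_vap/(rho*g) = 2.18*1000 / (1000*9.81) = 0.222 m.
NPSHa = 10.071 - 1.0 - 1.02 - 0.222
      = 7.83 m.

7.83


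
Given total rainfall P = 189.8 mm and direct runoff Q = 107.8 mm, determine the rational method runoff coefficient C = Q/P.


The runoff coefficient C = runoff depth / rainfall depth.
C = 107.8 / 189.8
  = 0.568.

0.568


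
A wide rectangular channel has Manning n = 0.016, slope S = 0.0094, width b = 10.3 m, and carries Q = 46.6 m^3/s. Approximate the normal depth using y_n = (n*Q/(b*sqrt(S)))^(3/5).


We use the wide-channel approximation y_n = (n*Q/(b*sqrt(S)))^(3/5).
sqrt(S) = sqrt(0.0094) = 0.096954.
Numerator: n*Q = 0.016 * 46.6 = 0.7456.
Denominator: b*sqrt(S) = 10.3 * 0.096954 = 0.998626.
arg = 0.7466.
y_n = 0.7466^(3/5) = 0.8392 m.

0.8392


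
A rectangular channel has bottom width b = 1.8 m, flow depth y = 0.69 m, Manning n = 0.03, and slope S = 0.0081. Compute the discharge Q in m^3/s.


For a rectangular channel, the cross-sectional area A = b * y = 1.8 * 0.69 = 1.24 m^2.
The wetted perimeter P = b + 2y = 1.8 + 2*0.69 = 3.18 m.
Hydraulic radius R = A/P = 1.24/3.18 = 0.3906 m.
Velocity V = (1/n)*R^(2/3)*S^(1/2) = (1/0.03)*0.3906^(2/3)*0.0081^(1/2) = 1.6029 m/s.
Discharge Q = A * V = 1.24 * 1.6029 = 1.991 m^3/s.

1.991


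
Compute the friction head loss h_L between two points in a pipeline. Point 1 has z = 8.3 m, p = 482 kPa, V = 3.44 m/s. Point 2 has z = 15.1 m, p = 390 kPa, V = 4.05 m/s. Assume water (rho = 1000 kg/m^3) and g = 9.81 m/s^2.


Total head at each section: H = z + p/(rho*g) + V^2/(2g).
H1 = 8.3 + 482*1000/(1000*9.81) + 3.44^2/(2*9.81)
   = 8.3 + 49.134 + 0.6031
   = 58.037 m.
H2 = 15.1 + 390*1000/(1000*9.81) + 4.05^2/(2*9.81)
   = 15.1 + 39.755 + 0.836
   = 55.691 m.
h_L = H1 - H2 = 58.037 - 55.691 = 2.345 m.

2.345


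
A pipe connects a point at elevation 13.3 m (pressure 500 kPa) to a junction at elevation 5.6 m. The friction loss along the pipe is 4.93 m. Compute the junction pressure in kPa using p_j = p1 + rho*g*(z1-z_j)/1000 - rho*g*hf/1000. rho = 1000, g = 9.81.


Junction pressure: p_j = p1 + rho*g*(z1 - z_j)/1000 - rho*g*hf/1000.
Elevation term = 1000*9.81*(13.3 - 5.6)/1000 = 75.537 kPa.
Friction term = 1000*9.81*4.93/1000 = 48.363 kPa.
p_j = 500 + 75.537 - 48.363 = 527.17 kPa.

527.17


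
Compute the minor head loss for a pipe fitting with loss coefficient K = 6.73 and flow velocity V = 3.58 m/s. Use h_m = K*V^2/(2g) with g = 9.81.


Minor loss formula: h_m = K * V^2/(2g).
V^2 = 3.58^2 = 12.8164.
V^2/(2g) = 12.8164 / 19.62 = 0.6532 m.
h_m = 6.73 * 0.6532 = 4.3962 m.

4.3962


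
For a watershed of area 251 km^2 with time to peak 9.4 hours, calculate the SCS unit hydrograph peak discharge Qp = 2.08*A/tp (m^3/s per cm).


SCS formula: Qp = 2.08 * A / tp.
Qp = 2.08 * 251 / 9.4
   = 522.08 / 9.4
   = 55.54 m^3/s per cm.

55.54


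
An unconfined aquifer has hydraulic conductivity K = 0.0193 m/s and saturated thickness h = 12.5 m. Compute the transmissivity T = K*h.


Transmissivity is defined as T = K * h.
T = 0.0193 * 12.5
  = 0.2413 m^2/s.

0.2413


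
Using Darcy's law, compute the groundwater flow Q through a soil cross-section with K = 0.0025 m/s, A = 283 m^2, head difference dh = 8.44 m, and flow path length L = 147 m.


Darcy's law: Q = K * A * i, where i = dh/L.
Hydraulic gradient i = 8.44 / 147 = 0.057415.
Q = 0.0025 * 283 * 0.057415
  = 0.0406 m^3/s.

0.0406


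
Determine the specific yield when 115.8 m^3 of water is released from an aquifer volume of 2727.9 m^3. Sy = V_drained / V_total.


Specific yield Sy = Volume drained / Total volume.
Sy = 115.8 / 2727.9
   = 0.0425.

0.0425


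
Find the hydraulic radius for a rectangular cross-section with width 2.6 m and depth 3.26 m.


For a rectangular section:
Flow area A = b * y = 2.6 * 3.26 = 8.48 m^2.
Wetted perimeter P = b + 2y = 2.6 + 2*3.26 = 9.12 m.
Hydraulic radius R = A/P = 8.48 / 9.12 = 0.9294 m.

0.9294


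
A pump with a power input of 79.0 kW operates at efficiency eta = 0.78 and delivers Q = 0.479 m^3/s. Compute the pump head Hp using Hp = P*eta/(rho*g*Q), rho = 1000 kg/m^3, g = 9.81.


Pump head formula: Hp = P * eta / (rho * g * Q).
Numerator: P * eta = 79.0 * 1000 * 0.78 = 61620.0 W.
Denominator: rho * g * Q = 1000 * 9.81 * 0.479 = 4698.99.
Hp = 61620.0 / 4698.99 = 13.11 m.

13.11


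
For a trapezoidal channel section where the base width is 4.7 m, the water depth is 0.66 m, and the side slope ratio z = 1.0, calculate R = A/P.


For a trapezoidal section with side slope z:
A = (b + z*y)*y = (4.7 + 1.0*0.66)*0.66 = 3.538 m^2.
P = b + 2*y*sqrt(1 + z^2) = 4.7 + 2*0.66*sqrt(1 + 1.0^2) = 6.567 m.
R = A/P = 3.538 / 6.567 = 0.5387 m.

0.5387


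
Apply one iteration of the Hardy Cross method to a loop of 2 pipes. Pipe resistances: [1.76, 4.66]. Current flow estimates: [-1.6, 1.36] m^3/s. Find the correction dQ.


Numerator terms (r*Q*|Q|): 1.76*-1.6*|-1.6| = -4.5056; 4.66*1.36*|1.36| = 8.6191.
Sum of numerator = 4.1135.
Denominator terms (r*|Q|): 1.76*|-1.6| = 2.816; 4.66*|1.36| = 6.3376.
2 * sum of denominator = 2 * 9.1536 = 18.3072.
dQ = -4.1135 / 18.3072 = -0.2247 m^3/s.

-0.2247


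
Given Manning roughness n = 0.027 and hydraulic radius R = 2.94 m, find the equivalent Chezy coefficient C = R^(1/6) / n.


The Chezy coefficient relates to Manning's n through C = R^(1/6) / n.
R^(1/6) = 2.94^(1/6) = 1.1969.
C = 1.1969 / 0.027 = 44.33 m^(1/2)/s.

44.33


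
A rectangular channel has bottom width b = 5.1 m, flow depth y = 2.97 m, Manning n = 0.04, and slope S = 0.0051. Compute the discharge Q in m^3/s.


For a rectangular channel, the cross-sectional area A = b * y = 5.1 * 2.97 = 15.15 m^2.
The wetted perimeter P = b + 2y = 5.1 + 2*2.97 = 11.04 m.
Hydraulic radius R = A/P = 15.15/11.04 = 1.372 m.
Velocity V = (1/n)*R^(2/3)*S^(1/2) = (1/0.04)*1.372^(2/3)*0.0051^(1/2) = 2.2044 m/s.
Discharge Q = A * V = 15.15 * 2.2044 = 33.391 m^3/s.

33.391


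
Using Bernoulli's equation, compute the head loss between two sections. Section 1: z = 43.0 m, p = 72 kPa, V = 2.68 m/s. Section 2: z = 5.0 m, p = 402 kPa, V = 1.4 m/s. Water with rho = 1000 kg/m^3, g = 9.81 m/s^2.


Total head at each section: H = z + p/(rho*g) + V^2/(2g).
H1 = 43.0 + 72*1000/(1000*9.81) + 2.68^2/(2*9.81)
   = 43.0 + 7.339 + 0.3661
   = 50.706 m.
H2 = 5.0 + 402*1000/(1000*9.81) + 1.4^2/(2*9.81)
   = 5.0 + 40.979 + 0.0999
   = 46.078 m.
h_L = H1 - H2 = 50.706 - 46.078 = 4.627 m.

4.627


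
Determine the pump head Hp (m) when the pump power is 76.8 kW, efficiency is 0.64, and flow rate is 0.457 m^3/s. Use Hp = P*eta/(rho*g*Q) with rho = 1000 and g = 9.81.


Pump head formula: Hp = P * eta / (rho * g * Q).
Numerator: P * eta = 76.8 * 1000 * 0.64 = 49152.0 W.
Denominator: rho * g * Q = 1000 * 9.81 * 0.457 = 4483.17.
Hp = 49152.0 / 4483.17 = 10.96 m.

10.96


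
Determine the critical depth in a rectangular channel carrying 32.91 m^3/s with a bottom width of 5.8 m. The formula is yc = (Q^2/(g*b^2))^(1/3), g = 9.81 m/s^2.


Using yc = (Q^2 / (g * b^2))^(1/3):
Q^2 = 32.91^2 = 1083.07.
g * b^2 = 9.81 * 5.8^2 = 9.81 * 33.64 = 330.01.
Q^2 / (g*b^2) = 1083.07 / 330.01 = 3.2819.
yc = 3.2819^(1/3) = 1.4861 m.

1.4861


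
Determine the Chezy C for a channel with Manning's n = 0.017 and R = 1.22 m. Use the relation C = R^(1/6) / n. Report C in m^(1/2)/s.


The Chezy coefficient relates to Manning's n through C = R^(1/6) / n.
R^(1/6) = 1.22^(1/6) = 1.033697.
C = 1.033697 / 0.017 = 60.81 m^(1/2)/s.

60.81


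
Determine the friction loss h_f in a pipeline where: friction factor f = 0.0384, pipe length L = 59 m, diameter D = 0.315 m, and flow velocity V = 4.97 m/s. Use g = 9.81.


Darcy-Weisbach equation: h_f = f * (L/D) * V^2/(2g).
f * L/D = 0.0384 * 59/0.315 = 7.1924.
V^2/(2g) = 4.97^2 / (2*9.81) = 24.7009 / 19.62 = 1.259 m.
h_f = 7.1924 * 1.259 = 9.055 m.

9.055


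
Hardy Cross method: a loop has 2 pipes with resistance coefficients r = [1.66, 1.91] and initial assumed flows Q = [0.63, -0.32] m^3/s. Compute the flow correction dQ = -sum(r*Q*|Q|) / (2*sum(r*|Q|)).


Numerator terms (r*Q*|Q|): 1.66*0.63*|0.63| = 0.6589; 1.91*-0.32*|-0.32| = -0.1956.
Sum of numerator = 0.4633.
Denominator terms (r*|Q|): 1.66*|0.63| = 1.0458; 1.91*|-0.32| = 0.6112.
2 * sum of denominator = 2 * 1.657 = 3.314.
dQ = -0.4633 / 3.314 = -0.1398 m^3/s.

-0.1398


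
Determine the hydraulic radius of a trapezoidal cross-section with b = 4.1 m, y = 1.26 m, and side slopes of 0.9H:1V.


For a trapezoidal section with side slope z:
A = (b + z*y)*y = (4.1 + 0.9*1.26)*1.26 = 6.595 m^2.
P = b + 2*y*sqrt(1 + z^2) = 4.1 + 2*1.26*sqrt(1 + 0.9^2) = 7.49 m.
R = A/P = 6.595 / 7.49 = 0.8804 m.

0.8804


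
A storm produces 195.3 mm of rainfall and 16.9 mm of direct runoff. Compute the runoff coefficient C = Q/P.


The runoff coefficient C = runoff depth / rainfall depth.
C = 16.9 / 195.3
  = 0.0865.

0.0865


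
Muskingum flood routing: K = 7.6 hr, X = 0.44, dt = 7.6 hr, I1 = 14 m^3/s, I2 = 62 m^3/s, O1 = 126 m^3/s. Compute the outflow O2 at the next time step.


Muskingum coefficients:
denom = 2*K*(1-X) + dt = 2*7.6*(1-0.44) + 7.6 = 16.112.
C0 = (dt - 2*K*X)/denom = (7.6 - 2*7.6*0.44)/16.112 = 0.0566.
C1 = (dt + 2*K*X)/denom = (7.6 + 2*7.6*0.44)/16.112 = 0.8868.
C2 = (2*K*(1-X) - dt)/denom = 0.0566.
O2 = C0*I2 + C1*I1 + C2*O1
   = 0.0566*62 + 0.8868*14 + 0.0566*126
   = 23.06 m^3/s.

23.06


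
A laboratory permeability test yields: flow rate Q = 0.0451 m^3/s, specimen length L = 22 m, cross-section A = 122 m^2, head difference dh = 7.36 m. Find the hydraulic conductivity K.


From K = Q*L / (A*dh):
Numerator: Q*L = 0.0451 * 22 = 0.9922.
Denominator: A*dh = 122 * 7.36 = 897.92.
K = 0.9922 / 897.92 = 0.001105 m/s.

0.001105


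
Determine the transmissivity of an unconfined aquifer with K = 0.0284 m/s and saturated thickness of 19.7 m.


Transmissivity is defined as T = K * h.
T = 0.0284 * 19.7
  = 0.5595 m^2/s.

0.5595


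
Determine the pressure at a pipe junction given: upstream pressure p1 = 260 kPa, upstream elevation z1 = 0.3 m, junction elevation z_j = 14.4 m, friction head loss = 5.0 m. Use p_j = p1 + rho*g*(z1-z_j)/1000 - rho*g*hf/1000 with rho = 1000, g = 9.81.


Junction pressure: p_j = p1 + rho*g*(z1 - z_j)/1000 - rho*g*hf/1000.
Elevation term = 1000*9.81*(0.3 - 14.4)/1000 = -138.321 kPa.
Friction term = 1000*9.81*5.0/1000 = 49.05 kPa.
p_j = 260 + -138.321 - 49.05 = 72.63 kPa.

72.63


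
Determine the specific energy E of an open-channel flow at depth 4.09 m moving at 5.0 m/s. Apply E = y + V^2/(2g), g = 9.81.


Specific energy E = y + V^2/(2g).
Velocity head = V^2/(2g) = 5.0^2 / (2*9.81) = 25.0 / 19.62 = 1.2742 m.
E = 4.09 + 1.2742 = 5.3642 m.

5.3642


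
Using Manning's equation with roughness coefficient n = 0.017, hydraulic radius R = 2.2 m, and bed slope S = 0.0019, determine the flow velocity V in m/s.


Manning's equation gives V = (1/n) * R^(2/3) * S^(1/2).
First, compute R^(2/3) = 2.2^(2/3) = 1.6915.
Next, S^(1/2) = 0.0019^(1/2) = 0.043589.
Then 1/n = 1/0.017 = 58.82.
V = 58.82 * 1.6915 * 0.043589 = 4.3372 m/s.

4.3372
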